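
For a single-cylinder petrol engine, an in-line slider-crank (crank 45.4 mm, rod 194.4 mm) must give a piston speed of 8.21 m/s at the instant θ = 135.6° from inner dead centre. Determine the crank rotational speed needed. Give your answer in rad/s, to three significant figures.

311

For an in-line slider-crank, |v_piston| = rω|sinθ|·[1 + r cosθ/√(L² − r² sin²θ)].
With r = 0.0454 m, L = 0.1944 m, θ = 135.6°: the bracketed kinematic factor |dx/dθ| = 0.026392 m.
ω = v/|dx/dθ| = 8.21/0.026392 = 311.08 rad/s.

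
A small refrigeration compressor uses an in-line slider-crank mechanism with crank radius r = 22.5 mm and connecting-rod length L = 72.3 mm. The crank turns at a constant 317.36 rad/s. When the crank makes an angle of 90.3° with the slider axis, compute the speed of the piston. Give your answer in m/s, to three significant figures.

ω = 317.4 rad/s
For an in-line slider-crank, x = r cosθ + √(L² − r² sin²θ), so v = −rω sinθ·[1 + r cosθ/√(L² − r² sin²θ)].
With r = 0.0225 m, L = 0.0723 m, θ = 90.3°: √(L² − r² sin²θ) = 0.06871 m.
v = −0.0225·317.4·0.99999·[1 + 0.0225·-0.00524/0.06871] = -7.1283 m/s.
|v| = 7.1283 m/s.

7.13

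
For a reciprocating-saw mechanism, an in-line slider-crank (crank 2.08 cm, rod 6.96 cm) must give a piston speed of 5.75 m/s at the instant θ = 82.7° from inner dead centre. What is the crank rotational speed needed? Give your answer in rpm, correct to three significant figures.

For an in-line slider-crank, |v_piston| = rω|sinθ|·[1 + r cosθ/√(L² − r² sin²θ)].
With r = 0.0208 m, L = 0.0696 m, θ = 82.7°: the bracketed kinematic factor |dx/dθ| = 0.021452 m.
ω = v/|dx/dθ| = 5.75/0.021452 = 268.04 rad/s.
N = 60ω/(2π) = 2559.6 rpm.

2560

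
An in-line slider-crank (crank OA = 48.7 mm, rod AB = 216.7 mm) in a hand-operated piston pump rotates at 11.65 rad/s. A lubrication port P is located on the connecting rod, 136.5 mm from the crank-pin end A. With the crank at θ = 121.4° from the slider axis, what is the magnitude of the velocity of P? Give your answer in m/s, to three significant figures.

ω = 11.65 rad/s.  Crank-pin speed |V_A| = rω = 0.56736 m/s, perpendicular to OA.
Rod angle: sinφ = −(r/L) sinθ ⇒ φ = -11.059°; ω_rod = −rω cosθ/√(L²−r²sin²θ) = +1.3899 rad/s.
V_P = V_A + ω_rod × AP, with AP = 0.1365 m along the rod.
Components: V_Px = −rω sinθ − a·ω_rod·sinφ = -0.44787 m/s;  V_Py = rω cosθ + a·ω_rod·cosφ = -0.1094 m/s.
|V_P| = √(V_Px² + V_Py²) = 0.46104 m/s.

0.461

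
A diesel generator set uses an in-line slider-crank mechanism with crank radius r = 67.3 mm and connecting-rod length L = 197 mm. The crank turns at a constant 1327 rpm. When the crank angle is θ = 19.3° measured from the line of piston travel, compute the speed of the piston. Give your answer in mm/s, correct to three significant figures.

4090

ω = 2π·1327/60 = 139 rad/s
For an in-line slider-crank, x = r cosθ + √(L² − r² sin²θ), so v = −rω sinθ·[1 + r cosθ/√(L² − r² sin²θ)].
With r = 0.0673 m, L = 0.197 m, θ = 19.3°: √(L² − r² sin²θ) = 0.19574 m.
v = −0.0673·139·0.33051·[1 + 0.0673·0.94380/0.19574] = -4.0941 m/s.
|v| = 4.0941 m/s = 4094.1 mm/s.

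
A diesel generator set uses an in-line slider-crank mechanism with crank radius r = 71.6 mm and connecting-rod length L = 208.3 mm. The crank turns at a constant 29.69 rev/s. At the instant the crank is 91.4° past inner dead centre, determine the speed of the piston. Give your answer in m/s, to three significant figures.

13.2

ω = 2π·29.7 = 186.5 rad/s
For an in-line slider-crank, x = r cosθ + √(L² − r² sin²θ), so v = −rω sinθ·[1 + r cosθ/√(L² − r² sin²θ)].
With r = 0.0716 m, L = 0.2083 m, θ = 91.4°: √(L² − r² sin²θ) = 0.19562 m.
v = −0.0716·186.5·0.99970·[1 + 0.0716·-0.02443/0.19562] = -13.233 m/s.
|v| = 13.233 m/s.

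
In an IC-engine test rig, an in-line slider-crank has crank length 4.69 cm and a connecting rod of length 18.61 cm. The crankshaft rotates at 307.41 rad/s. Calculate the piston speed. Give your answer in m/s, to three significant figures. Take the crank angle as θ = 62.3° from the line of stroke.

ω = 307.4 rad/s
For an in-line slider-crank, x = r cosθ + √(L² − r² sin²θ), so v = −rω sinθ·[1 + r cosθ/√(L² − r² sin²θ)].
With r = 0.0469 m, L = 0.1861 m, θ = 62.3°: √(L² − r² sin²θ) = 0.18141 m.
v = −0.0469·307.4·0.88539·[1 + 0.0469·0.46484/0.18141] = -14.299 m/s.
|v| = 14.299 m/s.

14.3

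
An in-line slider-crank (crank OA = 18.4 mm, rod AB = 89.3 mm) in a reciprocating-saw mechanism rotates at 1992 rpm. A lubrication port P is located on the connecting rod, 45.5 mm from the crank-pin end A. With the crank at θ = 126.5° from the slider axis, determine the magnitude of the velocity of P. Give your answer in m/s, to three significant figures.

ω = 208.6 rad/s.  Crank-pin speed |V_A| = rω = 3.8383 m/s, perpendicular to OA.
Rod angle: sinφ = −(r/L) sinθ ⇒ φ = -9.534°; ω_rod = −rω cosθ/√(L²−r²sin²θ) = +25.925 rad/s.
V_P = V_A + ω_rod × AP, with AP = 0.0455 m along the rod.
Components: V_Px = −rω sinθ − a·ω_rod·sinφ = -2.89 m/s;  V_Py = rω cosθ + a·ω_rod·cosφ = -1.1198 m/s.
|V_P| = √(V_Px² + V_Py²) = 3.0994 m/s.

3.10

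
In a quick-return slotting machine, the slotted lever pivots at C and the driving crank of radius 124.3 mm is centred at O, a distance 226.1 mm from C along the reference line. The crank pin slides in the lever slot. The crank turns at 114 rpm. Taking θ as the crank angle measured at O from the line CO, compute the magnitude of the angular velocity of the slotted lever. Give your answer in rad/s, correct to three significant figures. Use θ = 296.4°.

3.64

ω = 11.94 rad/s (from 114 rpm).
Crank pin A relative to C: A = (d + r cosθ, r sinθ); lever angle φ = atan2(r sinθ, d + r cosθ).
Differentiating tanφ: φ̇ = rω(d cosθ + r)/(d² + r² + 2dr cosθ).
d² + r² + 2dr cosθ = |CA|² = 0.091564 m²;  d cosθ + r = +0.22483 m.
|ω_lever| = |0.1243·11.94·+0.22483| / 0.091564 = 3.6437 rad/s.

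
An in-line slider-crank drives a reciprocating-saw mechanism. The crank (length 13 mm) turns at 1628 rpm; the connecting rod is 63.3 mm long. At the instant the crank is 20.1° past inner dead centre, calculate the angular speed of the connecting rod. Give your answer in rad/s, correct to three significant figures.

33.0

ω = 170.5 rad/s (converted from 1628 rpm).
The rod makes angle φ with the slider axis where L sinφ = r sinθ; differentiating, L cosφ·φ̇ = r ω cosθ.
L cosφ = √(L² − r² sin²θ) = 0.063142 m.
|ω_rod| = r ω |cosθ| / √(L² − r² sin²θ) = 0.013·170.5·0.93909/0.063142 = 32.962 rad/s.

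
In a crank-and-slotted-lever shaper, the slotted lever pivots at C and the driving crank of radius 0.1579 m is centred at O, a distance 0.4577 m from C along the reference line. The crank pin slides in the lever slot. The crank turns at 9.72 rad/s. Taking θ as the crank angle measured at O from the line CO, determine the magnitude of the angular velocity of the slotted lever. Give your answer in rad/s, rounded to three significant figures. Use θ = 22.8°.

ω = 9.72 rad/s
Crank pin A relative to C: A = (d + r cosθ, r sinθ); lever angle φ = atan2(r sinθ, d + r cosθ).
Differentiating tanφ: φ̇ = rω(d cosθ + r)/(d² + r² + 2dr cosθ).
d² + r² + 2dr cosθ = |CA|² = 0.367669 m²;  d cosθ + r = +0.57984 m.
|ω_lever| = |0.1579·9.72·+0.57984| / 0.367669 = 2.4205 rad/s.

2.42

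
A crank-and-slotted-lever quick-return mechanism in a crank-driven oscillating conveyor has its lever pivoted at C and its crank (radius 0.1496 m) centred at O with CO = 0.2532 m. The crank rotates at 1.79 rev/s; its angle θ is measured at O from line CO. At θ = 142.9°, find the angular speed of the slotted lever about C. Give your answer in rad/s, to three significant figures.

3.38

ω = 11.25 rad/s (from 1.79 rev/s).
Crank pin A relative to C: A = (d + r cosθ, r sinθ); lever angle φ = atan2(r sinθ, d + r cosθ).
Differentiating tanφ: φ̇ = rω(d cosθ + r)/(d² + r² + 2dr cosθ).
d² + r² + 2dr cosθ = |CA|² = 0.0260675 m²;  d cosθ + r = -0.052348 m.
|ω_lever| = |0.1496·11.25·-0.052348| / 0.0260675 = 3.3788 rad/s.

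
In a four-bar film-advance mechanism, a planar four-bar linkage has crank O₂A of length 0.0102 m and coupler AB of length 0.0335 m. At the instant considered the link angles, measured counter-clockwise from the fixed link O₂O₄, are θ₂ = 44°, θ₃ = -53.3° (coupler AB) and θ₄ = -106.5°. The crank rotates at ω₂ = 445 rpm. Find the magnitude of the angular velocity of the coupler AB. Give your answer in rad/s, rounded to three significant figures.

8.73

ω₂ = 46.6 rad/s (from 445 rpm).
Differentiating the loop-closure r₂e^{iθ₂}+r₃e^{iθ₃}=r₁+r₄e^{iθ₄} gives r₂ω₂e^{iθ₂}+r₃ω₃e^{iθ₃}=r₄ω₄e^{iθ₄}.
Eliminating the other unknown: ω₃ = r₂ω₂ sin(θ₄−θ₂) / [r₃ sin(θ₃−θ₄)].
Numerator sine = -0.49242; denominator sine = +0.80073.
Result = 0.0102·46.6·(-0.49242) / (0.0335·(+0.80073)) = -8.7256 rad/s; magnitude 8.7256 rad/s.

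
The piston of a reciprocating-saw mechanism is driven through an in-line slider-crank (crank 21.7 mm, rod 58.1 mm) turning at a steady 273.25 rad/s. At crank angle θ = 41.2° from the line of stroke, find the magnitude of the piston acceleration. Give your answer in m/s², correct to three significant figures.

1320

ω = 273.2 rad/s
x(θ) = r cosθ + √(L² − r² sin²θ); with ω constant, a = ω²·d²x/dθ².
d²x/dθ² = −r cosθ − r²(cos2θ)/√u − r⁴ sin²2θ/(4u^{3/2}),  u = L² − r² sin²θ = 0.0031713 m².
Substituting r = 0.0217 m, L = 0.0581 m, θ = 41.2°: d²x/dθ² = -0.017738 m.
a = ω²·d²x/dθ² = (273.2)²·(-0.017738) = -1324.4 m/s²;  |a| = 1324.4 m/s².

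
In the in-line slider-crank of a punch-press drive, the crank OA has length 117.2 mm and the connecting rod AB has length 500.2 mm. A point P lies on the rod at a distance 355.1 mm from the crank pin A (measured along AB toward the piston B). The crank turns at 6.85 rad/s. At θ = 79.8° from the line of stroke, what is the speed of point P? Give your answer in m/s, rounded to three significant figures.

ω = 6.85 rad/s.  Crank-pin speed |V_A| = rω = 0.80282 m/s, perpendicular to OA.
Rod angle: sinφ = −(r/L) sinθ ⇒ φ = -13.333°; ω_rod = −rω cosθ/√(L²−r²sin²θ) = -0.29209 rad/s.
V_P = V_A + ω_rod × AP, with AP = 0.3551 m along the rod.
Components: V_Px = −rω sinθ − a·ω_rod·sinφ = -0.81405 m/s;  V_Py = rω cosθ + a·ω_rod·cosφ = +0.04124 m/s.
|V_P| = √(V_Px² + V_Py²) = 0.81509 m/s.

0.815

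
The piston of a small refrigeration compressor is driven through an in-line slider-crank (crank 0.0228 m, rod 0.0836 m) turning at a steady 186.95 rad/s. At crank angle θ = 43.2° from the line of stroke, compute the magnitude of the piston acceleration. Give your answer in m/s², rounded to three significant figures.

ω = 186.9 rad/s
x(θ) = r cosθ + √(L² − r² sin²θ); with ω constant, a = ω²·d²x/dθ².
d²x/dθ² = −r cosθ − r²(cos2θ)/√u − r⁴ sin²2θ/(4u^{3/2}),  u = L² − r² sin²θ = 0.00674536 m².
Substituting r = 0.0228 m, L = 0.0836 m, θ = 43.2°: d²x/dθ² = -0.017139 m.
a = ω²·d²x/dθ² = (186.9)²·(-0.017139) = -599.03 m/s²;  |a| = 599.03 m/s².

599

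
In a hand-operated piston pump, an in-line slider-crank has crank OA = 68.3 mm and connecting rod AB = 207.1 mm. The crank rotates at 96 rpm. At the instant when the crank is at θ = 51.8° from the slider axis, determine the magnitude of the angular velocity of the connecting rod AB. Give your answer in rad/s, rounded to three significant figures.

2.12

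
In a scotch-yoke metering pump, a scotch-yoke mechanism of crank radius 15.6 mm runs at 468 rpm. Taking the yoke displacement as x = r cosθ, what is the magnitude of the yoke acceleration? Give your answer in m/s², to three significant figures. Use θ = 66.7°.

ω = 49.01 rad/s (from 468 rpm).
x = r cosθ ⇒ ẍ = −rω² cosθ (ω constant).
|a| = rω²|cosθ| = 0.0156·(49.01)²·|cos 66.7°| = 14.821 m/s².

14.8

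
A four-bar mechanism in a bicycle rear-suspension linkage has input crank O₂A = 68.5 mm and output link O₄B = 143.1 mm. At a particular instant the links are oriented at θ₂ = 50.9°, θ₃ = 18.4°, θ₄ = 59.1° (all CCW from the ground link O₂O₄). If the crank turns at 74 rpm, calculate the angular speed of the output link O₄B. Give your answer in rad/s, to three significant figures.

ω₂ = 7.749 rad/s (from 74 rpm).
Differentiating the loop-closure r₂e^{iθ₂}+r₃e^{iθ₃}=r₁+r₄e^{iθ₄} gives r₂ω₂e^{iθ₂}+r₃ω₃e^{iθ₃}=r₄ω₄e^{iθ₄}.
Eliminating the other unknown: ω₄ = r₂ω₂ sin(θ₂−θ₃) / [r₄ sin(θ₄−θ₃)].
Numerator sine = +0.53730; denominator sine = +0.65210.
Result = 0.0685·7.749·(+0.53730) / (0.1431·(+0.65210)) = +3.0564 rad/s; magnitude 3.0564 rad/s.

3.06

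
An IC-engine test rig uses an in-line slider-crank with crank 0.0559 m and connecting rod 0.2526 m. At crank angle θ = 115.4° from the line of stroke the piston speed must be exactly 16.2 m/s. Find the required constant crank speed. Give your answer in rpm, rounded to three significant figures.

For an in-line slider-crank, |v_piston| = rω|sinθ|·[1 + r cosθ/√(L² − r² sin²θ)].
With r = 0.0559 m, L = 0.2526 m, θ = 115.4°: the bracketed kinematic factor |dx/dθ| = 0.045604 m.
ω = v/|dx/dθ| = 16.2/0.045604 = 355.23 rad/s.
N = 60ω/(2π) = 3392.2 rpm.

3390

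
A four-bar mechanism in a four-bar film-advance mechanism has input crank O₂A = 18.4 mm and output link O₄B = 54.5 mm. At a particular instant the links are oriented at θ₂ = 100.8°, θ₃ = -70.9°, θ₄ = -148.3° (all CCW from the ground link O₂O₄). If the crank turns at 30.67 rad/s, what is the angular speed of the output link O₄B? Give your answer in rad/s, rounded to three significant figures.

ω₂ = 30.67 rad/s
Differentiating the loop-closure r₂e^{iθ₂}+r₃e^{iθ₃}=r₁+r₄e^{iθ₄} gives r₂ω₂e^{iθ₂}+r₃ω₃e^{iθ₃}=r₄ω₄e^{iθ₄}.
Eliminating the other unknown: ω₄ = r₂ω₂ sin(θ₂−θ₃) / [r₄ sin(θ₄−θ₃)].
Numerator sine = +0.14436; denominator sine = -0.97592.
Result = 0.0184·30.67·(+0.14436) / (0.0545·(-0.97592)) = -1.5316 rad/s; magnitude 1.5316 rad/s.

1.53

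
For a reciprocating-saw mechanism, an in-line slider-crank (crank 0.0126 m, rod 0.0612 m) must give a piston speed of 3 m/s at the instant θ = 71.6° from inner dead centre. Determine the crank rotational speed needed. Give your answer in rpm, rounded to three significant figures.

For an in-line slider-crank, |v_piston| = rω|sinθ|·[1 + r cosθ/√(L² − r² sin²θ)].
With r = 0.0126 m, L = 0.0612 m, θ = 71.6°: the bracketed kinematic factor |dx/dθ| = 0.012748 m.
ω = v/|dx/dθ| = 3/0.012748 = 235.33 rad/s.
N = 60ω/(2π) = 2247.2 rpm.

2250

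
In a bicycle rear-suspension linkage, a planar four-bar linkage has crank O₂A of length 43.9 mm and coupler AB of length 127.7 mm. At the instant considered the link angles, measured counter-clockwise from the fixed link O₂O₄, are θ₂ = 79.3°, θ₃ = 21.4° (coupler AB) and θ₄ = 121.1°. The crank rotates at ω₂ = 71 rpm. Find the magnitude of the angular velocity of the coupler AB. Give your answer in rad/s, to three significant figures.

1.73

ω₂ = 7.435 rad/s (from 71 rpm).
Differentiating the loop-closure r₂e^{iθ₂}+r₃e^{iθ₃}=r₁+r₄e^{iθ₄} gives r₂ω₂e^{iθ₂}+r₃ω₃e^{iθ₃}=r₄ω₄e^{iθ₄}.
Eliminating the other unknown: ω₃ = r₂ω₂ sin(θ₄−θ₂) / [r₃ sin(θ₃−θ₄)].
Numerator sine = +0.66653; denominator sine = -0.98570.
Result = 0.0439·7.435·(+0.66653) / (0.1277·(-0.98570)) = -1.7284 rad/s; magnitude 1.7284 rad/s.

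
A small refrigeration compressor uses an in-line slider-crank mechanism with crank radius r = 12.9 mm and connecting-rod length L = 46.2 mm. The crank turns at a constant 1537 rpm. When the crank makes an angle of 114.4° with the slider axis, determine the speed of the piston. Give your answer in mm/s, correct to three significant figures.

1670

ω = 2π·1537/60 = 161 rad/s
For an in-line slider-crank, x = r cosθ + √(L² − r² sin²θ), so v = −rω sinθ·[1 + r cosθ/√(L² − r² sin²θ)].
With r = 0.0129 m, L = 0.0462 m, θ = 114.4°: √(L² − r² sin²θ) = 0.044681 m.
v = −0.0129·161·0.91068·[1 + 0.0129·-0.41310/0.044681] = -1.6653 m/s.
|v| = 1.6653 m/s = 1665.3 mm/s.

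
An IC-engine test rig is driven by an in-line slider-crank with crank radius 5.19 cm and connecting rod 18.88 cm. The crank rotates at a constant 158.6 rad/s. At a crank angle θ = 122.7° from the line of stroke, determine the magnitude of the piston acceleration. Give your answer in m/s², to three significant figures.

ω = 158.6 rad/s
x(θ) = r cosθ + √(L² − r² sin²θ); with ω constant, a = ω²·d²x/dθ².
d²x/dθ² = −r cosθ − r²(cos2θ)/√u − r⁴ sin²2θ/(4u^{3/2}),  u = L² − r² sin²θ = 0.033738 m².
Substituting r = 0.0519 m, L = 0.1888 m, θ = 122.7°: d²x/dθ² = +0.033901 m.
a = ω²·d²x/dθ² = (158.6)²·(+0.033901) = +852.75 m/s²;  |a| = 852.75 m/s².

853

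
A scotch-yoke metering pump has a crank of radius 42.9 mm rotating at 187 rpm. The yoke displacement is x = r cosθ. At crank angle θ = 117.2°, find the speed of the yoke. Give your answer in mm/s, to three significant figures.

ω = 19.58 rad/s (from 187 rpm).
x = r cosθ ⇒ ẋ = −rω sinθ.
|v| = rω|sinθ| = 0.0429·19.58·|sin 117.2°| = 0.74719 m/s = 747.19 mm/s.

747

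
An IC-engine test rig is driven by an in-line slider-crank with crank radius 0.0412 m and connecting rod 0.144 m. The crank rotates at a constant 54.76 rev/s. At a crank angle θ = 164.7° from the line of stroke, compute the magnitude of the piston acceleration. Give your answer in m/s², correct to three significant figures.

ω = 2π·54.8 = 344.1 rad/s
x(θ) = r cosθ + √(L² − r² sin²θ); with ω constant, a = ω²·d²x/dθ².
d²x/dθ² = −r cosθ − r²(cos2θ)/√u − r⁴ sin²2θ/(4u^{3/2}),  u = L² − r² sin²θ = 0.0206178 m².
Substituting r = 0.0412 m, L = 0.144 m, θ = 164.7°: d²x/dθ² = +0.029501 m.
a = ω²·d²x/dθ² = (344.1)²·(+0.029501) = +3492.4 m/s²;  |a| = 3492.4 m/s².

3490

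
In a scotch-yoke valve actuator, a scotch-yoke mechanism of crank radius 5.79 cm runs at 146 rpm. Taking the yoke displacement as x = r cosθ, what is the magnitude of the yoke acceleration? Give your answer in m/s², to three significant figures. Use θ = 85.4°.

1.09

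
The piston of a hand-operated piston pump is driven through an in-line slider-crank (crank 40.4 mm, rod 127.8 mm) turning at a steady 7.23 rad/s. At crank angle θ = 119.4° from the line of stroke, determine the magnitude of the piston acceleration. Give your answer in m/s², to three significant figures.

ω = 7.23 rad/s
x(θ) = r cosθ + √(L² − r² sin²θ); with ω constant, a = ω²·d²x/dθ².
d²x/dθ² = −r cosθ − r²(cos2θ)/√u − r⁴ sin²2θ/(4u^{3/2}),  u = L² − r² sin²θ = 0.015094 m².
Substituting r = 0.0404 m, L = 0.1278 m, θ = 119.4°: d²x/dθ² = +0.026452 m.
a = ω²·d²x/dθ² = (7.23)²·(+0.026452) = +1.3827 m/s²;  |a| = 1.3827 m/s².

1.38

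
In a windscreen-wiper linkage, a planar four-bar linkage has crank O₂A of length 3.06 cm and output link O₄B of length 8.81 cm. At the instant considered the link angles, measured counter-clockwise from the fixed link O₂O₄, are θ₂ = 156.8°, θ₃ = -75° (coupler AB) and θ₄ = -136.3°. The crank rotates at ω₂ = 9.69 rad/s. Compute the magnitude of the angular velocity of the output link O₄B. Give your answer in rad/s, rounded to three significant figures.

3.02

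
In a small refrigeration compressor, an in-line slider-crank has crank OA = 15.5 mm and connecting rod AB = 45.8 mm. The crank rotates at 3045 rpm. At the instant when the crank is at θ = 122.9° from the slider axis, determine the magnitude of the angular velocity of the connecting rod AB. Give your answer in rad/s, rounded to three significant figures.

61.1

ω = 318.9 rad/s (converted from 3045 rpm).
The rod makes angle φ with the slider axis where L sinφ = r sinθ; differentiating, L cosφ·φ̇ = r ω cosθ.
L cosφ = √(L² − r² sin²θ) = 0.043912 m.
|ω_rod| = r ω |cosθ| / √(L² − r² sin²θ) = 0.0155·318.9·0.54317/0.043912 = 61.137 rad/s.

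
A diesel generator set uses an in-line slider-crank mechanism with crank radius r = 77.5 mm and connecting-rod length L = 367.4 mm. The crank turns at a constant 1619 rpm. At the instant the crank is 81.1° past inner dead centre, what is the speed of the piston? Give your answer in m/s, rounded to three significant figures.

ω = 2π·1619/60 = 169.5 rad/s
For an in-line slider-crank, x = r cosθ + √(L² − r² sin²θ), so v = −rω sinθ·[1 + r cosθ/√(L² − r² sin²θ)].
With r = 0.0775 m, L = 0.3674 m, θ = 81.1°: √(L² − r² sin²θ) = 0.35933 m.
v = −0.0775·169.5·0.98796·[1 + 0.0775·0.15471/0.35933] = -13.414 m/s.
|v| = 13.414 m/s.

13.4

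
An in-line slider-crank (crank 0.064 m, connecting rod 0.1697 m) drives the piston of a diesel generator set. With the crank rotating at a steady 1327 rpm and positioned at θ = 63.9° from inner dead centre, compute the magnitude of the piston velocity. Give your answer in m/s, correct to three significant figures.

ω = 2π·1327/60 = 139 rad/s
For an in-line slider-crank, x = r cosθ + √(L² − r² sin²θ), so v = −rω sinθ·[1 + r cosθ/√(L² − r² sin²θ)].
With r = 0.064 m, L = 0.1697 m, θ = 63.9°: √(L² − r² sin²θ) = 0.15967 m.
v = −0.064·139·0.89803·[1 + 0.064·0.43994/0.15967] = -9.3951 m/s.
|v| = 9.3951 m/s.

9.40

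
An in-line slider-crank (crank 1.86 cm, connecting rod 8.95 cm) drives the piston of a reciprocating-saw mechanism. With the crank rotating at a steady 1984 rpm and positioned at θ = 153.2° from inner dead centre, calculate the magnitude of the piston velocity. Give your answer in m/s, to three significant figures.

1.42

ω = 2π·1984/60 = 207.8 rad/s
For an in-line slider-crank, x = r cosθ + √(L² − r² sin²θ), so v = −rω sinθ·[1 + r cosθ/√(L² − r² sin²θ)].
With r = 0.0186 m, L = 0.0895 m, θ = 153.2°: √(L² − r² sin²θ) = 0.089106 m.
v = −0.0186·207.8·0.45088·[1 + 0.0186·-0.89259/0.089106] = -1.4177 m/s.
|v| = 1.4177 m/s.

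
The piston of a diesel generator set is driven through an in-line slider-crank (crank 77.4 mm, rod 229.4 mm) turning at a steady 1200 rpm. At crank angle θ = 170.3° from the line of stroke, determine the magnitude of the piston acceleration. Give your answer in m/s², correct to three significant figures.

814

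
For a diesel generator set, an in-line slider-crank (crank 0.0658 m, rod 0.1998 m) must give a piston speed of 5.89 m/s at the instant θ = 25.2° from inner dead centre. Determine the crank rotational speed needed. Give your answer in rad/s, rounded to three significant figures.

For an in-line slider-crank, |v_piston| = rω|sinθ|·[1 + r cosθ/√(L² − r² sin²θ)].
With r = 0.0658 m, L = 0.1998 m, θ = 25.2°: the bracketed kinematic factor |dx/dθ| = 0.036448 m.
ω = v/|dx/dθ| = 5.89/0.036448 = 161.6 rad/s.

162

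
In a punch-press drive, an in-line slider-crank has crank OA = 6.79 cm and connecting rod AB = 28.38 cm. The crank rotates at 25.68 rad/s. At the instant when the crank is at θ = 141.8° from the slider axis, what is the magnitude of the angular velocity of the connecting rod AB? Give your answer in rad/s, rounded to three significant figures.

ω = 25.68 rad/s
The rod makes angle φ with the slider axis where L sinφ = r sinθ; differentiating, L cosφ·φ̇ = r ω cosθ.
L cosφ = √(L² − r² sin²θ) = 0.28068 m.
|ω_rod| = r ω |cosθ| / √(L² − r² sin²θ) = 0.0679·25.68·0.78586/0.28068 = 4.8821 rad/s.

4.88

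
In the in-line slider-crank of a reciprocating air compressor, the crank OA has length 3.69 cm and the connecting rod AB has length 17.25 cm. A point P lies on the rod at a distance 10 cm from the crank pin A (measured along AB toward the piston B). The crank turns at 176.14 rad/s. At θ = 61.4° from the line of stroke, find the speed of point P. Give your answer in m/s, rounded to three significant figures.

6.19

ω = 176.1 rad/s.  Crank-pin speed |V_A| = rω = 6.4996 m/s, perpendicular to OA.
Rod angle: sinφ = −(r/L) sinθ ⇒ φ = -10.825°; ω_rod = −rω cosθ/√(L²−r²sin²θ) = -18.363 rad/s.
V_P = V_A + ω_rod × AP, with AP = 0.1 m along the rod.
Components: V_Px = −rω sinθ − a·ω_rod·sinφ = -6.0514 m/s;  V_Py = rω cosθ + a·ω_rod·cosφ = +1.3076 m/s.
|V_P| = √(V_Px² + V_Py²) = 6.1911 m/s.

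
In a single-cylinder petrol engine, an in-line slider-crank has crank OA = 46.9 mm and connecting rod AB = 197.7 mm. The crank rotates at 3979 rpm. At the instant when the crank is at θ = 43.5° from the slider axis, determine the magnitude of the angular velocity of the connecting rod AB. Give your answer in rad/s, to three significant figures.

72.7

ω = 416.7 rad/s (converted from 3979 rpm).
The rod makes angle φ with the slider axis where L sinφ = r sinθ; differentiating, L cosφ·φ̇ = r ω cosθ.
L cosφ = √(L² − r² sin²θ) = 0.19505 m.
|ω_rod| = r ω |cosθ| / √(L² − r² sin²θ) = 0.0469·416.7·0.72537/0.19505 = 72.677 rad/s.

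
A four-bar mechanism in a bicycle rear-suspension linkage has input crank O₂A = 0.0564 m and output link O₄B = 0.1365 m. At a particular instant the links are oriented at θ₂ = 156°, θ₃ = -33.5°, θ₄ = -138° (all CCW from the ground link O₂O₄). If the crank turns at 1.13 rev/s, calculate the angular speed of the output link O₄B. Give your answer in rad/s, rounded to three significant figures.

ω₂ = 7.1 rad/s (from 1.13 rev/s).
Differentiating the loop-closure r₂e^{iθ₂}+r₃e^{iθ₃}=r₁+r₄e^{iθ₄} gives r₂ω₂e^{iθ₂}+r₃ω₃e^{iθ₃}=r₄ω₄e^{iθ₄}.
Eliminating the other unknown: ω₄ = r₂ω₂ sin(θ₂−θ₃) / [r₄ sin(θ₄−θ₃)].
Numerator sine = -0.16505; denominator sine = -0.96815.
Result = 0.0564·7.1·(-0.16505) / (0.1365·(-0.96815)) = +0.50012 rad/s; magnitude 0.50012 rad/s.

0.500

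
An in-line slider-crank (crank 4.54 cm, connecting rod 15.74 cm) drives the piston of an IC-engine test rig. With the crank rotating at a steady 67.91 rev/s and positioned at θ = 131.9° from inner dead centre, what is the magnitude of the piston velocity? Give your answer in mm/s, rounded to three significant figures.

ω = 2π·67.9 = 426.7 rad/s
For an in-line slider-crank, x = r cosθ + √(L² − r² sin²θ), so v = −rω sinθ·[1 + r cosθ/√(L² − r² sin²θ)].
With r = 0.0454 m, L = 0.1574 m, θ = 131.9°: √(L² − r² sin²θ) = 0.15373 m.
v = −0.0454·426.7·0.74431·[1 + 0.0454·-0.66783/0.15373] = -11.575 m/s.
|v| = 11.575 m/s = 11575 mm/s.

11600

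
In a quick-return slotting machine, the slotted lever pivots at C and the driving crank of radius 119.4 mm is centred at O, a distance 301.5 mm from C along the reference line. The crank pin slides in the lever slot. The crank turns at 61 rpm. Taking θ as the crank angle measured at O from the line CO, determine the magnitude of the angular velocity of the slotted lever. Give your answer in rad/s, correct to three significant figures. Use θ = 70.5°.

1.30

ω = 6.388 rad/s (from 61 rpm).
Crank pin A relative to C: A = (d + r cosθ, r sinθ); lever angle φ = atan2(r sinθ, d + r cosθ).
Differentiating tanφ: φ̇ = rω(d cosθ + r)/(d² + r² + 2dr cosθ).
d² + r² + 2dr cosθ = |CA|² = 0.129192 m²;  d cosθ + r = +0.22004 m.
|ω_lever| = |0.1194·6.388·+0.22004| / 0.129192 = 1.2991 rad/s.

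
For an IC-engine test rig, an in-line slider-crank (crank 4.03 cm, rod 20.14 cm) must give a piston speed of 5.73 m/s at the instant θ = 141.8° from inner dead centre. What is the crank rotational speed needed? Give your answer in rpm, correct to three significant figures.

2610

For an in-line slider-crank, |v_piston| = rω|sinθ|·[1 + r cosθ/√(L² − r² sin²θ)].
With r = 0.0403 m, L = 0.2014 m, θ = 141.8°: the bracketed kinematic factor |dx/dθ| = 0.020973 m.
ω = v/|dx/dθ| = 5.73/0.020973 = 273.21 rad/s.
N = 60ω/(2π) = 2609 rpm.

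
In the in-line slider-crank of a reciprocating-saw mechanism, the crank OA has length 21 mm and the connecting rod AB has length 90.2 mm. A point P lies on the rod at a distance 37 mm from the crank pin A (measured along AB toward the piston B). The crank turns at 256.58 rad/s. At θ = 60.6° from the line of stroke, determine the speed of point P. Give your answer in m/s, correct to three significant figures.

ω = 256.6 rad/s.  Crank-pin speed |V_A| = rω = 5.3882 m/s, perpendicular to OA.
Rod angle: sinφ = −(r/L) sinθ ⇒ φ = -11.703°; ω_rod = −rω cosθ/√(L²−r²sin²θ) = -29.947 rad/s.
V_P = V_A + ω_rod × AP, with AP = 0.037 m along the rod.
Components: V_Px = −rω sinθ − a·ω_rod·sinφ = -4.919 m/s;  V_Py = rω cosθ + a·ω_rod·cosφ = +1.5601 m/s.
|V_P| = √(V_Px² + V_Py²) = 5.1605 m/s.

5.16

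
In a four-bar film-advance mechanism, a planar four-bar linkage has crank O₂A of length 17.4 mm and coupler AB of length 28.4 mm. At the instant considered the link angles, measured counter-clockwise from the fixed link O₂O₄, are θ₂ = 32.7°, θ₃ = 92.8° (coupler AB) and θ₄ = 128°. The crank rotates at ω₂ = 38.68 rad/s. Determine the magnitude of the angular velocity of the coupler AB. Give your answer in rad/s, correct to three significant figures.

ω₂ = 38.68 rad/s
Differentiating the loop-closure r₂e^{iθ₂}+r₃e^{iθ₃}=r₁+r₄e^{iθ₄} gives r₂ω₂e^{iθ₂}+r₃ω₃e^{iθ₃}=r₄ω₄e^{iθ₄}.
Eliminating the other unknown: ω₃ = r₂ω₂ sin(θ₄−θ₂) / [r₃ sin(θ₃−θ₄)].
Numerator sine = +0.99572; denominator sine = -0.57643.
Result = 0.0174·38.68·(+0.99572) / (0.0284·(-0.57643)) = -40.936 rad/s; magnitude 40.936 rad/s.

40.9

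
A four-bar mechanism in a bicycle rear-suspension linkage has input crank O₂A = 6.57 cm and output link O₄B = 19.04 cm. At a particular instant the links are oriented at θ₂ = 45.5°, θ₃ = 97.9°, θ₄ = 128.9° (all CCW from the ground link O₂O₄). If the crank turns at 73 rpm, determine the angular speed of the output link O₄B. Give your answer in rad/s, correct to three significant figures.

4.06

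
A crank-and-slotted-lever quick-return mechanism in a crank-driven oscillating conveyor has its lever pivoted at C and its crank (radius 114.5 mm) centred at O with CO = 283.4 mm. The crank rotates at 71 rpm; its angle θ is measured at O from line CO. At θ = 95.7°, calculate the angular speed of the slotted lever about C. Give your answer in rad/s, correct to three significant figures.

0.845

ω = 7.435 rad/s (from 71 rpm).
Crank pin A relative to C: A = (d + r cosθ, r sinθ); lever angle φ = atan2(r sinθ, d + r cosθ).
Differentiating tanφ: φ̇ = rω(d cosθ + r)/(d² + r² + 2dr cosθ).
d² + r² + 2dr cosθ = |CA|² = 0.0869801 m²;  d cosθ + r = +0.086353 m.
|ω_lever| = |0.1145·7.435·+0.086353| / 0.0869801 = 0.84518 rad/s.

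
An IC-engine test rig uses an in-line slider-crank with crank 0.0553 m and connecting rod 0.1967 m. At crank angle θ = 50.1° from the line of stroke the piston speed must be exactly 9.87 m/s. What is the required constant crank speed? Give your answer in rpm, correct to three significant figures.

For an in-line slider-crank, |v_piston| = rω|sinθ|·[1 + r cosθ/√(L² − r² sin²θ)].
With r = 0.0553 m, L = 0.1967 m, θ = 50.1°: the bracketed kinematic factor |dx/dθ| = 0.050259 m.
ω = v/|dx/dθ| = 9.87/0.050259 = 196.38 rad/s.
N = 60ω/(2π) = 1875.3 rpm.

1880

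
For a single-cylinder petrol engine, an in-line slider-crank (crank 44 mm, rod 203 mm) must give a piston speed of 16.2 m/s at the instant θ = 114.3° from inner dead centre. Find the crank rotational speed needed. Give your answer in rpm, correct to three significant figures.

4240

For an in-line slider-crank, |v_piston| = rω|sinθ|·[1 + r cosθ/√(L² − r² sin²θ)].
With r = 0.044 m, L = 0.203 m, θ = 114.3°: the bracketed kinematic factor |dx/dθ| = 0.036453 m.
ω = v/|dx/dθ| = 16.2/0.036453 = 444.41 rad/s.
N = 60ω/(2π) = 4243.8 rpm.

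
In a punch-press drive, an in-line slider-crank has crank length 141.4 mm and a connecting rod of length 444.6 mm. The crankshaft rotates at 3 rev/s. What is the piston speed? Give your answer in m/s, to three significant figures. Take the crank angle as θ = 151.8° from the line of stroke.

0.902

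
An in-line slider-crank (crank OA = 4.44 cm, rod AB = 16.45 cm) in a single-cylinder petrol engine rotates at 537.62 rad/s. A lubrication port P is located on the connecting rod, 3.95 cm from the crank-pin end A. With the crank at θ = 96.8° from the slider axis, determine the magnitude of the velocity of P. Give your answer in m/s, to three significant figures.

ω = 537.6 rad/s.  Crank-pin speed |V_A| = rω = 23.87 m/s, perpendicular to OA.
Rod angle: sinφ = −(r/L) sinθ ⇒ φ = -15.546°; ω_rod = −rω cosθ/√(L²−r²sin²θ) = +17.834 rad/s.
V_P = V_A + ω_rod × AP, with AP = 0.0395 m along the rod.
Components: V_Px = −rω sinθ − a·ω_rod·sinφ = -23.514 m/s;  V_Py = rω cosθ + a·ω_rod·cosφ = -2.1477 m/s.
|V_P| = √(V_Px² + V_Py²) = 23.611 m/s.

23.6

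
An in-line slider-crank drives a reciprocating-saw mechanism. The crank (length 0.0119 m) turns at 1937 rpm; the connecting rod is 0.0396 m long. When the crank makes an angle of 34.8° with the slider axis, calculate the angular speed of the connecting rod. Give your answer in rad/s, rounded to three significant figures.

50.8

ω = 202.8 rad/s (converted from 1937 rpm).
The rod makes angle φ with the slider axis where L sinφ = r sinθ; differentiating, L cosφ·φ̇ = r ω cosθ.
L cosφ = √(L² − r² sin²θ) = 0.039013 m.
|ω_rod| = r ω |cosθ| / √(L² − r² sin²θ) = 0.0119·202.8·0.82115/0.039013 = 50.806 rad/s.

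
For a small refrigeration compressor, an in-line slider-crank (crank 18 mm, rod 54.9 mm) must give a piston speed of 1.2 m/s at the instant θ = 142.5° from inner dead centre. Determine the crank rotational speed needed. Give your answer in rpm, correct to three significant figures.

For an in-line slider-crank, |v_piston| = rω|sinθ|·[1 + r cosθ/√(L² − r² sin²θ)].
With r = 0.018 m, L = 0.0549 m, θ = 142.5°: the bracketed kinematic factor |dx/dθ| = 0.0080489 m.
ω = v/|dx/dθ| = 1.2/0.0080489 = 149.09 rad/s.
N = 60ω/(2π) = 1423.7 rpm.

1420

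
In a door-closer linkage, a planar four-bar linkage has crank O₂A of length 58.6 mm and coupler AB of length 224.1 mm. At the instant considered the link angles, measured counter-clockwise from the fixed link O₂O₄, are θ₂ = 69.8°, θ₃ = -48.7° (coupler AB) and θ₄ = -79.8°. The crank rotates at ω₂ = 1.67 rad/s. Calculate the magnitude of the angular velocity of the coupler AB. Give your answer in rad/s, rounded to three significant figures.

0.428

ω₂ = 1.67 rad/s
Differentiating the loop-closure r₂e^{iθ₂}+r₃e^{iθ₃}=r₁+r₄e^{iθ₄} gives r₂ω₂e^{iθ₂}+r₃ω₃e^{iθ₃}=r₄ω₄e^{iθ₄}.
Eliminating the other unknown: ω₃ = r₂ω₂ sin(θ₄−θ₂) / [r₃ sin(θ₃−θ₄)].
Numerator sine = -0.50603; denominator sine = +0.51653.
Result = 0.0586·1.67·(-0.50603) / (0.2241·(+0.51653)) = -0.42781 rad/s; magnitude 0.42781 rad/s.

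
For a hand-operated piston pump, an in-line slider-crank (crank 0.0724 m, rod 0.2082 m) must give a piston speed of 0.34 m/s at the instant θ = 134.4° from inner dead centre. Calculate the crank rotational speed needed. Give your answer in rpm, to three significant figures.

83.8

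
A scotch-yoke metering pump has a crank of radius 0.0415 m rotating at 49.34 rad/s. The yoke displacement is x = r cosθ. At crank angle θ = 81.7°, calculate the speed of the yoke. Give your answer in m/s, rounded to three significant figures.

2.03

ω = 49.34 rad/s
x = r cosθ ⇒ ẋ = −rω sinθ.
|v| = rω|sinθ| = 0.0415·49.34·|sin 81.7°| = 2.0262 m/s.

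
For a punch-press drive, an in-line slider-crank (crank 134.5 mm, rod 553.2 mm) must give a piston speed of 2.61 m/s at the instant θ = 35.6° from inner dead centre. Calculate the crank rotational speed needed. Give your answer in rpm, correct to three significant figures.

For an in-line slider-crank, |v_piston| = rω|sinθ|·[1 + r cosθ/√(L² − r² sin²θ)].
With r = 0.1345 m, L = 0.5532 m, θ = 35.6°: the bracketed kinematic factor |dx/dθ| = 0.093931 m.
ω = v/|dx/dθ| = 2.61/0.093931 = 27.786 rad/s.
N = 60ω/(2π) = 265.34 rpm.

265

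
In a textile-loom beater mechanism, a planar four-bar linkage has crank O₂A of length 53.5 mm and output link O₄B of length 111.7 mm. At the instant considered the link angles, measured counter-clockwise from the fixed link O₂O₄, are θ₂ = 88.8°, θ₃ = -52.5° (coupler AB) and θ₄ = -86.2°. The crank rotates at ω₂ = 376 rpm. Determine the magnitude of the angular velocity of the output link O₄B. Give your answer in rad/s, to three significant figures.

ω₂ = 39.37 rad/s (from 376 rpm).
Differentiating the loop-closure r₂e^{iθ₂}+r₃e^{iθ₃}=r₁+r₄e^{iθ₄} gives r₂ω₂e^{iθ₂}+r₃ω₃e^{iθ₃}=r₄ω₄e^{iθ₄}.
Eliminating the other unknown: ω₄ = r₂ω₂ sin(θ₂−θ₃) / [r₄ sin(θ₄−θ₃)].
Numerator sine = +0.62524; denominator sine = -0.55484.
Result = 0.0535·39.37·(+0.62524) / (0.1117·(-0.55484)) = -21.252 rad/s; magnitude 21.252 rad/s.

21.3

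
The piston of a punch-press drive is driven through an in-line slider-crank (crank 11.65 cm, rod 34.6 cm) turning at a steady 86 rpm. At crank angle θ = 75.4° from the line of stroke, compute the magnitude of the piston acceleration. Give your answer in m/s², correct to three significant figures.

ω = 2π·86/60 = 9.006 rad/s
x(θ) = r cosθ + √(L² − r² sin²θ); with ω constant, a = ω²·d²x/dθ².
d²x/dθ² = −r cosθ − r²(cos2θ)/√u − r⁴ sin²2θ/(4u^{3/2}),  u = L² − r² sin²θ = 0.107006 m².
Substituting r = 0.1165 m, L = 0.346 m, θ = 75.4°: d²x/dθ² = +0.0065387 m.
a = ω²·d²x/dθ² = (9.006)²·(+0.0065387) = +0.53033 m/s²;  |a| = 0.53033 m/s².

0.530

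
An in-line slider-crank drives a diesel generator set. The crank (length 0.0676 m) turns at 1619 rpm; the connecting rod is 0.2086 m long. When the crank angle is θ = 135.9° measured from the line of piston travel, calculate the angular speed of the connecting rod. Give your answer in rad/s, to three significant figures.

40.5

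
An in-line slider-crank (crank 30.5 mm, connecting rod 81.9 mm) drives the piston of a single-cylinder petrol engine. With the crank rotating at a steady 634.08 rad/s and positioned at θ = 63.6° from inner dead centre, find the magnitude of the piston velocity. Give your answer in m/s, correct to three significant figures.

ω = 634.1 rad/s
For an in-line slider-crank, x = r cosθ + √(L² − r² sin²θ), so v = −rω sinθ·[1 + r cosθ/√(L² − r² sin²θ)].
With r = 0.0305 m, L = 0.0819 m, θ = 63.6°: √(L² − r² sin²θ) = 0.077209 m.
v = −0.0305·634.1·0.89571·[1 + 0.0305·0.44464/0.077209] = -20.365 m/s.
|v| = 20.365 m/s.

20.4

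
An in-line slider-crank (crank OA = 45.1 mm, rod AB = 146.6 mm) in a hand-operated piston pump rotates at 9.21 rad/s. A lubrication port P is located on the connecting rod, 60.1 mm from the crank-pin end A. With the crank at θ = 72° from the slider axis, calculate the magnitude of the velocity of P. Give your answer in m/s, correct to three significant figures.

0.418

ω = 9.21 rad/s.  Crank-pin speed |V_A| = rω = 0.41537 m/s, perpendicular to OA.
Rod angle: sinφ = −(r/L) sinθ ⇒ φ = -17.013°; ω_rod = −rω cosθ/√(L²−r²sin²θ) = -0.91562 rad/s.
V_P = V_A + ω_rod × AP, with AP = 0.0601 m along the rod.
Components: V_Px = −rω sinθ − a·ω_rod·sinφ = -0.41114 m/s;  V_Py = rω cosθ + a·ω_rod·cosφ = +0.075736 m/s.
|V_P| = √(V_Px² + V_Py²) = 0.41806 m/s.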